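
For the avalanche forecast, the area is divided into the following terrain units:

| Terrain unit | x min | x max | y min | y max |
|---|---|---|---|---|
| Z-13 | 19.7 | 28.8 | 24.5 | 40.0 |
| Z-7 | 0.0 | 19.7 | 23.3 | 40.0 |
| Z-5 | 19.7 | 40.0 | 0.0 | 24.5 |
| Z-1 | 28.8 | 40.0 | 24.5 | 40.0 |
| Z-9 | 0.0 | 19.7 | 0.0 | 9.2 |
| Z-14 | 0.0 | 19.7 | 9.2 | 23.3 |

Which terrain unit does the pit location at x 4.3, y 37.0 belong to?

The point has x = 4.3 and y = 37.0.
Only Z-7 satisfies 0.0 ≤ x ≤ 19.7 and 23.3 ≤ y ≤ 40.0.

Z-7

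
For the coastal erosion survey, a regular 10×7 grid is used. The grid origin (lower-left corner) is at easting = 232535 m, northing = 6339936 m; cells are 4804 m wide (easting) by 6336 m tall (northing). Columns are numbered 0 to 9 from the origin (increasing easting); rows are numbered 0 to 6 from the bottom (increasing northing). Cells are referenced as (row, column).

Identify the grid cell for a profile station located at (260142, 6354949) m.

Column index: ⌊(260142 − 232535) / 4804⌋ = ⌊5.747⌋ = 5
Row offset from origin: ⌊(6354949 − 6339936) / 6336⌋ = ⌊2.369⌋ = 2 → row 2

(2, 5)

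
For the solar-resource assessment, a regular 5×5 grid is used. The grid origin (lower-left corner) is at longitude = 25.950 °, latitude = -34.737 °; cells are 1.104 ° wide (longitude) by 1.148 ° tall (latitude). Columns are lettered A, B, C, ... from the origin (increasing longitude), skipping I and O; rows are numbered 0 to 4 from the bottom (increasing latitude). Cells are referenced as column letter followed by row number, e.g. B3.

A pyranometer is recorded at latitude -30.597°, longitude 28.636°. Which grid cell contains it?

C3

Column index: ⌊(28.636 − 25.950) / 1.104⌋ = ⌊2.433⌋ = 2 → column C
Row offset from origin: ⌊(-30.597 − -34.737) / 1.148⌋ = ⌊3.606⌋ = 3 → row 3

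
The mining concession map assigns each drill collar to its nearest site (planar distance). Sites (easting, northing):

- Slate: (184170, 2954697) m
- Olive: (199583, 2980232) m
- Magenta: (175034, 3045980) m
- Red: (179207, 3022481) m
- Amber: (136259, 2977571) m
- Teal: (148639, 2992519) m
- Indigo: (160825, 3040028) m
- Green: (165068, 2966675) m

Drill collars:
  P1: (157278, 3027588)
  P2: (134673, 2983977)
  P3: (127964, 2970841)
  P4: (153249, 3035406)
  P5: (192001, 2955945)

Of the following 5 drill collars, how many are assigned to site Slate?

1

P1 → Indigo
P2 → Amber
P3 → Amber
P4 → Indigo
P5 → Slate
1 of the 5 goes to Slate.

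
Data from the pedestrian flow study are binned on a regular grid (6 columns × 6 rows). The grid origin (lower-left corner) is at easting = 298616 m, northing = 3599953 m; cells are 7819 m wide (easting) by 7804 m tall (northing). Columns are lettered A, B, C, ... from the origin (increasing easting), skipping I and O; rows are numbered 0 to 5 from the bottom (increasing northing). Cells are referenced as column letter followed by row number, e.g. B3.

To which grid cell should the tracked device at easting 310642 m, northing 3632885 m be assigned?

B4

Column index: ⌊(310642 − 298616) / 7819⌋ = ⌊1.538⌋ = 1 → column B
Row offset from origin: ⌊(3632885 − 3599953) / 7804⌋ = ⌊4.220⌋ = 4 → row 4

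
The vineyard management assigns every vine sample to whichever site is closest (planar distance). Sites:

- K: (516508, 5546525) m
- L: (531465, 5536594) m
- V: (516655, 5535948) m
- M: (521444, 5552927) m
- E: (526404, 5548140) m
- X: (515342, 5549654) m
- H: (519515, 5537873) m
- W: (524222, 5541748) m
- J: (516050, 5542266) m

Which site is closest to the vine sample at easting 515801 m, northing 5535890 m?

Squared distances to each site:
K: 113603074.000; L: 245856512.000; V: 732680.000; M: 322102818.000; E: 262486109.000; X: 189658377.000; H: 17726085.000; W: 105229405.000; J: 40715377.000.
Minimum at V.

V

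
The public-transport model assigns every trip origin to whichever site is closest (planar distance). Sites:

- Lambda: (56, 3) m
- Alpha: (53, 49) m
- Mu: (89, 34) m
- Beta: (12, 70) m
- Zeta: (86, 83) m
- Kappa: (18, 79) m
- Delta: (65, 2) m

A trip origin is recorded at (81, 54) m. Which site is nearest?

Mu

Squared distances to each site:
Lambda: 3226.000; Alpha: 809.000; Mu: 464.000; Beta: 5017.000; Zeta: 866.000; Kappa: 4594.000; Delta: 2960.000.
Minimum at Mu.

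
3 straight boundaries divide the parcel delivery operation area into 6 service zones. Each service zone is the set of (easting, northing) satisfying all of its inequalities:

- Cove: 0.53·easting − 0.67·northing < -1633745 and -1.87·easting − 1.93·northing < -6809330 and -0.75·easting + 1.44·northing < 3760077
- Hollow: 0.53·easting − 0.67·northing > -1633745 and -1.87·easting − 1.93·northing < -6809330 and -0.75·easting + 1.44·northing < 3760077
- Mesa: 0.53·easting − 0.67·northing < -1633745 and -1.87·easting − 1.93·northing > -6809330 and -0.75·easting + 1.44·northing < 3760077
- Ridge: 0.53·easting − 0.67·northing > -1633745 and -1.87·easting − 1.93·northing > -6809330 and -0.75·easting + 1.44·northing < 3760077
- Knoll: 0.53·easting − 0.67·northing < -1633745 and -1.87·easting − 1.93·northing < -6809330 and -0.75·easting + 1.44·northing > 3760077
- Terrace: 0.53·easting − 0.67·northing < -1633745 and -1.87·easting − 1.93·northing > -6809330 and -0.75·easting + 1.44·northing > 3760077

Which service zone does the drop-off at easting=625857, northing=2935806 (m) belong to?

0.53·625857 − 0.67·2935806 = -1635285.810, which is < -1633745
-1.87·625857 − 1.93·2935806 = -6836458.170, which is < -6809330
-0.75·625857 + 1.44·2935806 = 3758167.890, which is < 3760077
This sign pattern matches Cove.

Cove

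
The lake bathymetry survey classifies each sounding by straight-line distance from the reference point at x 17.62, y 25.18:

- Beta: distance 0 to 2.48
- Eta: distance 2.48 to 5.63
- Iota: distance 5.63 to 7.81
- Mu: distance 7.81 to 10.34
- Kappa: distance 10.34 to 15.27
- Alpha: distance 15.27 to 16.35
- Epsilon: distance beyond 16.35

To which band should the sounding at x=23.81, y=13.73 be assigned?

Distance = √((23.81−17.62)² + (13.73−25.18)²) = √(38.316 + 131.102) = 13.016.
10.34 ≤ 13.016 < 15.27 → Kappa.

Kappa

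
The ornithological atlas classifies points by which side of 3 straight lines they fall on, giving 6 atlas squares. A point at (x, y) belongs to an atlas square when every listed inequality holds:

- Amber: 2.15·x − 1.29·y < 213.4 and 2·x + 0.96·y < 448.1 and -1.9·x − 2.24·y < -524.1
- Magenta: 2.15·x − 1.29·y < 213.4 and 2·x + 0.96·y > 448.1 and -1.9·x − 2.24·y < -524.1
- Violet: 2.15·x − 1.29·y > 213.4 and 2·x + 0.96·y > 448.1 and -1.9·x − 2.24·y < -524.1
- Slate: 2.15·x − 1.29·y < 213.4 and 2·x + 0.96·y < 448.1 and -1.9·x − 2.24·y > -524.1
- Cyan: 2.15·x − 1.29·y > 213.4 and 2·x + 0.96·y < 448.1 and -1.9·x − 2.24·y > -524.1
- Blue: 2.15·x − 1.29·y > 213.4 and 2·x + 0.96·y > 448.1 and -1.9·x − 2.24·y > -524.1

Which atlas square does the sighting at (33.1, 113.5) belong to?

2.15·33.1 − 1.29·113.5 = -75.250, which is < 213.4
2·33.1 + 0.96·113.5 = 175.160, which is < 448.1
-1.9·33.1 − 2.24·113.5 = -317.130, which is > -524.1
This sign pattern matches Slate.

Slate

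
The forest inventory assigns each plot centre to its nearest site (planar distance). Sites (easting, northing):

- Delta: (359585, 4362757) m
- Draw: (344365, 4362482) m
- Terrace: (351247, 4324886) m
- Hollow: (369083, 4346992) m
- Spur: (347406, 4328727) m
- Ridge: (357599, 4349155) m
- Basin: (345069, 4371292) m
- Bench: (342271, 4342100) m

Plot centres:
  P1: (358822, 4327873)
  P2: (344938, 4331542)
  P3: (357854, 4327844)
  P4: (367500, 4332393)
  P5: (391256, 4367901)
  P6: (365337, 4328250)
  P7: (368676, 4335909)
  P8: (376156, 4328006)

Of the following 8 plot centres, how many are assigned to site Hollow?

4

P1 → Terrace
P2 → Spur
P3 → Terrace
P4 → Hollow
P5 → Hollow
P6 → Terrace
P7 → Hollow
P8 → Hollow
4 of the 8 go to Hollow.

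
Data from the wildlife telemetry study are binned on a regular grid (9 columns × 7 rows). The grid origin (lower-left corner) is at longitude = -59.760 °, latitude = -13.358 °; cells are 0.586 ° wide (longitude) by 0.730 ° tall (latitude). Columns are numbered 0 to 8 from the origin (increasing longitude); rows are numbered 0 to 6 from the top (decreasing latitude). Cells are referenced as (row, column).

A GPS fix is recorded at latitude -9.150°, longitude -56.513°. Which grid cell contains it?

Column index: ⌊(-56.513 − -59.760) / 0.586⌋ = ⌊5.541⌋ = 5
Row offset from origin: ⌊(-9.150 − -13.358) / 0.730⌋ = ⌊5.764⌋ = 5 → row 1 (counted from top)

(1, 5)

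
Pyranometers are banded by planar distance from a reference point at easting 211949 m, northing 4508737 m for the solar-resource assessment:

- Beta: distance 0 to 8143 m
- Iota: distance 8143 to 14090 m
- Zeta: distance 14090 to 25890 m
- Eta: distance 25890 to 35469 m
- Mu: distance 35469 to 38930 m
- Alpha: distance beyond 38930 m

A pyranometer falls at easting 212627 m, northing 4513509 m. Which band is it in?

Distance = √((212627−211949)² + (4513509−4508737)²) = √(459684.000 + 22771984.000) = 4819.924 m.
0 ≤ 4819.924 < 8143 → Beta.

Beta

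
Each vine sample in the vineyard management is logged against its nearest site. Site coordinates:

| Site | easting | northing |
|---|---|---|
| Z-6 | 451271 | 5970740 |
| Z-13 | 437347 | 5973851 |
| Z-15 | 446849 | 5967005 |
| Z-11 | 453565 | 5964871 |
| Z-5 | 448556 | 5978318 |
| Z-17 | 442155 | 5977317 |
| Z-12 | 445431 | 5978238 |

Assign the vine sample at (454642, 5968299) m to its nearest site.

Z-11

Squared distances to each site:
Z-6: 17322122.000; Z-13: 329941729.000; Z-15: 62405285.000; Z-11: 12911113.000; Z-5: 137419757.000; Z-17: 237249493.000; Z-12: 183626242.000.
Minimum at Z-11.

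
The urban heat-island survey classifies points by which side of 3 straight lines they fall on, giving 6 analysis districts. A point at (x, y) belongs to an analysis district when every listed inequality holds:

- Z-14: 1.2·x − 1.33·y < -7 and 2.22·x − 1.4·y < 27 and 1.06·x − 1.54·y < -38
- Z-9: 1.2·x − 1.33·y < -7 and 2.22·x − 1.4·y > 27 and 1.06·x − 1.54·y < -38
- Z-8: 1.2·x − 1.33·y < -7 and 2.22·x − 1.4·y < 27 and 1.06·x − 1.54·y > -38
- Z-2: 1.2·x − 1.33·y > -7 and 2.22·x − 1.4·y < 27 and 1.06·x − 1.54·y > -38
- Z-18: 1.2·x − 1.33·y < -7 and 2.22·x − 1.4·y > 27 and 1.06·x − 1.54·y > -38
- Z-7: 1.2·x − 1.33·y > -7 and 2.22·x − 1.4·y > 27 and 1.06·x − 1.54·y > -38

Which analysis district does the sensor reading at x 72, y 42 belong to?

Z-7

1.2·72 − 1.33·42 = 30.540, which is > -7
2.22·72 − 1.4·42 = 101.040, which is > 27
1.06·72 − 1.54·42 = 11.640, which is > -38
This sign pattern matches Z-7.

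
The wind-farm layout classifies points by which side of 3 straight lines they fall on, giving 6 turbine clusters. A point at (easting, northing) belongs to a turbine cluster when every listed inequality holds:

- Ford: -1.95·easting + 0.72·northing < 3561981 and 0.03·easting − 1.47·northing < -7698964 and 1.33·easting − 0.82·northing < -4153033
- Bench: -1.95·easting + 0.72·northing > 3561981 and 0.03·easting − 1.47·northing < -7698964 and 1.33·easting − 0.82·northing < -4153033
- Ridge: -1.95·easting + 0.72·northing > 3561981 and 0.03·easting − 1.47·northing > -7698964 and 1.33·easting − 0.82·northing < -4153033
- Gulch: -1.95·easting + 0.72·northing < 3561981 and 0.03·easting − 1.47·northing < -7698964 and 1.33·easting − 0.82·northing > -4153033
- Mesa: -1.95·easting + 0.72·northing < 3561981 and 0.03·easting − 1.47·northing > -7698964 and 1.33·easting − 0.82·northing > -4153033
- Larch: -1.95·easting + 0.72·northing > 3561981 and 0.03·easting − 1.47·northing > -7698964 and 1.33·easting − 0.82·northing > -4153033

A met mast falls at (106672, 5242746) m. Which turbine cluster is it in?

-1.95·106672 + 0.72·5242746 = 3566766.720, which is > 3561981
0.03·106672 − 1.47·5242746 = -7703636.460, which is < -7698964
1.33·106672 − 0.82·5242746 = -4157177.960, which is < -4153033
This sign pattern matches Bench.

Bench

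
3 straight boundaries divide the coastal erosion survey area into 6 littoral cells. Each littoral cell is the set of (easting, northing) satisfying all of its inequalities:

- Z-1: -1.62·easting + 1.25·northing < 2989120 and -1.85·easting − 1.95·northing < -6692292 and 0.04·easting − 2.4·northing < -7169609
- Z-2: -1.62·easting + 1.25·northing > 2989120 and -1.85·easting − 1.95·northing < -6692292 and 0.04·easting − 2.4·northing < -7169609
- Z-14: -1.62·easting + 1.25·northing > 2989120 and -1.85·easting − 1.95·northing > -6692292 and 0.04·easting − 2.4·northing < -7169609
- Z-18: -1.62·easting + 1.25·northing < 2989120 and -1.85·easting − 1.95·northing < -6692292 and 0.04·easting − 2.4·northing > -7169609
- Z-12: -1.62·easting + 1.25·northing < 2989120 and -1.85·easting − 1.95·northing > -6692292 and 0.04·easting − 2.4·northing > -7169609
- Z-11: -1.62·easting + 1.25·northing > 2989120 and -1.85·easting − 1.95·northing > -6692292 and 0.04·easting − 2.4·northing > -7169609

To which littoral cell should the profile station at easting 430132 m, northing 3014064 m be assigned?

-1.62·430132 + 1.25·3014064 = 3070766.160, which is > 2989120
-1.85·430132 − 1.95·3014064 = -6673169.000, which is > -6692292
0.04·430132 − 2.4·3014064 = -7216548.320, which is < -7169609
This sign pattern matches Z-14.

Z-14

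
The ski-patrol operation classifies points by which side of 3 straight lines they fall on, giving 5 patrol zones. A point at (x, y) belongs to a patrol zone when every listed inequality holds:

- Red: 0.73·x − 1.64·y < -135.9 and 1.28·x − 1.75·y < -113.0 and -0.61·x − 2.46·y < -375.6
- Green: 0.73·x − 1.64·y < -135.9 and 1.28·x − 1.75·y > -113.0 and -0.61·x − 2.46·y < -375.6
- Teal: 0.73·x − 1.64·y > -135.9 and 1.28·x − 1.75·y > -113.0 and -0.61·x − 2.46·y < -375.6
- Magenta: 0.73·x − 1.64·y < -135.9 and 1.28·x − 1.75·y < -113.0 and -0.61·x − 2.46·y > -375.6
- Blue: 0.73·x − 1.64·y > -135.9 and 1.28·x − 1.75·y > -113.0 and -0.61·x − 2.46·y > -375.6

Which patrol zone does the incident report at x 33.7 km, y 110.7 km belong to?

0.73·33.7 − 1.64·110.7 = -156.947, which is < -135.9
1.28·33.7 − 1.75·110.7 = -150.589, which is < -113.0
-0.61·33.7 − 2.46·110.7 = -292.879, which is > -375.6
This sign pattern matches Magenta.

Magenta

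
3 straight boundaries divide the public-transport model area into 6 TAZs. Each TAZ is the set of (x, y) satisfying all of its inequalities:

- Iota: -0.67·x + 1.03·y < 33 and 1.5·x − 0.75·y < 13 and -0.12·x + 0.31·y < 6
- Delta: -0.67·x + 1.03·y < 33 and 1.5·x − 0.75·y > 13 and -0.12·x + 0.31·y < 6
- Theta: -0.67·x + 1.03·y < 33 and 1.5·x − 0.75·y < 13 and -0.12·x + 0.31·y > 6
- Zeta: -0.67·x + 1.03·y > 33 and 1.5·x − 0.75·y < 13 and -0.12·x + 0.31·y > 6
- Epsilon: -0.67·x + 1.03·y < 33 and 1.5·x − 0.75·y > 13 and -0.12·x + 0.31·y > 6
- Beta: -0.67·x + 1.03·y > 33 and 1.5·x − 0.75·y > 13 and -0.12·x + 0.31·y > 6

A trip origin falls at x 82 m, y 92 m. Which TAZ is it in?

Beta

-0.67·82 + 1.03·92 = 39.820, which is > 33
1.5·82 − 0.75·92 = 54.000, which is > 13
-0.12·82 + 0.31·92 = 18.680, which is > 6
This sign pattern matches Beta.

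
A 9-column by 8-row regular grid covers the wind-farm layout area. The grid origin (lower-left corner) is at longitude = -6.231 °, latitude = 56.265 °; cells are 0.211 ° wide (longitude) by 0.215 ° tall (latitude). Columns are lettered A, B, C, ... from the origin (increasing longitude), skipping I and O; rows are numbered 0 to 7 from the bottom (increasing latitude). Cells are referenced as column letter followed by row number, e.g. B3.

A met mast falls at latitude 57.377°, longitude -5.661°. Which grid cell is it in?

C5

Column index: ⌊(-5.661 − -6.231) / 0.211⌋ = ⌊2.701⌋ = 2 → column C
Row offset from origin: ⌊(57.377 − 56.265) / 0.215⌋ = ⌊5.172⌋ = 5 → row 5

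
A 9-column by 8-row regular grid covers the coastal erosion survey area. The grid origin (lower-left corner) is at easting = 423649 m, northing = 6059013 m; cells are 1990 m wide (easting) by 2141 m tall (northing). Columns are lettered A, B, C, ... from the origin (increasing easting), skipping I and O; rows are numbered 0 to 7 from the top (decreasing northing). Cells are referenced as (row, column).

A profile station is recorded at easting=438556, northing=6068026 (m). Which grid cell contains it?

Column index: ⌊(438556 − 423649) / 1990⌋ = ⌊7.491⌋ = 7 → column H
Row offset from origin: ⌊(6068026 − 6059013) / 2141⌋ = ⌊4.210⌋ = 4 → row 3 (counted from top)

(3, H)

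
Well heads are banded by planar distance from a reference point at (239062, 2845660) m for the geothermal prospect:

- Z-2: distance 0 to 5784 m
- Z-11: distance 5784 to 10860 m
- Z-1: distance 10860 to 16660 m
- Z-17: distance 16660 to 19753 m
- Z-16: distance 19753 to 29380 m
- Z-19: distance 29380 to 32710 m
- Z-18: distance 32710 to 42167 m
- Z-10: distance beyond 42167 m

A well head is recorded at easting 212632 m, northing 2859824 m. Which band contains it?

Distance = √((212632−239062)² + (2859824−2845660)²) = √(698544900.000 + 200618896.000) = 29986.060 m.
29380 ≤ 29986.060 < 32710 → Z-19.

Z-19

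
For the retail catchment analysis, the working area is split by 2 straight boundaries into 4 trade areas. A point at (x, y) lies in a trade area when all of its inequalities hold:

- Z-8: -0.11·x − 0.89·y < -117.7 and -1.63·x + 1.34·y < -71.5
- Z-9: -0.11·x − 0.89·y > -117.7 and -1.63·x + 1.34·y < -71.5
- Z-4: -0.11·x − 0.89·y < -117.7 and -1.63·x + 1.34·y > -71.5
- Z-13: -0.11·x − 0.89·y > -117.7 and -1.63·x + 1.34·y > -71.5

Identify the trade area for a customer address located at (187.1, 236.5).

Z-4

-0.11·187.1 − 0.89·236.5 = -231.066, which is < -117.7
-1.63·187.1 + 1.34·236.5 = 11.937, which is > -71.5
This sign pattern matches Z-4.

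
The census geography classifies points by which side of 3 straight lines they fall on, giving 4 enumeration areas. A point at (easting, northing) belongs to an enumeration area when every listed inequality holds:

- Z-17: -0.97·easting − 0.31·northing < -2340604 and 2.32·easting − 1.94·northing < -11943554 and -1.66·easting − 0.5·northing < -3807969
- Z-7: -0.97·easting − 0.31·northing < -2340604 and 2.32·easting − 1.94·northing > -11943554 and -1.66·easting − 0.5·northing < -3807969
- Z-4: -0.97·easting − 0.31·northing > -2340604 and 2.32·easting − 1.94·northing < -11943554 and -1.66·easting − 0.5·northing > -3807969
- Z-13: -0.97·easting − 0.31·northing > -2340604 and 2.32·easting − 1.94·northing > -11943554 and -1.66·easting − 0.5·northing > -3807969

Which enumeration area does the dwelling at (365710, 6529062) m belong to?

Z-7

-0.97·365710 − 0.31·6529062 = -2378747.920, which is < -2340604
2.32·365710 − 1.94·6529062 = -11817933.080, which is > -11943554
-1.66·365710 − 0.5·6529062 = -3871609.600, which is < -3807969
This sign pattern matches Z-7.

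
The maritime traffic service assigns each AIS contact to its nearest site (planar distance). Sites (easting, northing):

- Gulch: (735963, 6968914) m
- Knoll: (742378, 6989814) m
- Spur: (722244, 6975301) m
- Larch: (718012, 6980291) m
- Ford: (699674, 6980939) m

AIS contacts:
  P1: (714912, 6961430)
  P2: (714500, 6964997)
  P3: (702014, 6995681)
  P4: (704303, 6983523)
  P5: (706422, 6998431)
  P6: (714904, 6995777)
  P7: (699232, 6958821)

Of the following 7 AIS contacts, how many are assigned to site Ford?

P1 → Spur
P2 → Spur
P3 → Ford
P4 → Ford
P5 → Ford
P6 → Larch
P7 → Ford
4 of the 7 go to Ford.

4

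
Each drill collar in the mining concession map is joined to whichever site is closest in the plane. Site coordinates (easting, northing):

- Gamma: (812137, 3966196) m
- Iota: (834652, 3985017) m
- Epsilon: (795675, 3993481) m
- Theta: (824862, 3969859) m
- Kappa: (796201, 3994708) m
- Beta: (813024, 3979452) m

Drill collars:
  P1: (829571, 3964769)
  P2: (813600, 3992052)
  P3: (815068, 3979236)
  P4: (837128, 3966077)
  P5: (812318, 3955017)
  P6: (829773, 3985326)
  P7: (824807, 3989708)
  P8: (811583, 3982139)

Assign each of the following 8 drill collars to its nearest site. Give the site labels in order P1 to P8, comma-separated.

Theta, Beta, Beta, Theta, Gamma, Iota, Iota, Beta

P1 → Theta (d²=48082781.00)
P2 → Beta (d²=159091776.00)
P3 → Beta (d²=4224592.00)
P4 → Theta (d²=164758280.00)
P5 → Gamma (d²=125002802.00)
P6 → Iota (d²=23900122.00)
P7 → Iota (d²=118929506.00)
P8 → Beta (d²=9296450.00)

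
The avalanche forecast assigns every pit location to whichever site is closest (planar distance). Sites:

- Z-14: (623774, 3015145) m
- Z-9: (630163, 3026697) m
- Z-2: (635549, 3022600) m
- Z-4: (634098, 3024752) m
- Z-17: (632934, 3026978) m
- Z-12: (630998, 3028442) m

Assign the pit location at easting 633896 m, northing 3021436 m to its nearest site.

Z-2

Squared distances to each site:
Z-14: 142031565.000; Z-9: 41613410.000; Z-2: 4087305.000; Z-4: 11036660.000; Z-17: 31639208.000; Z-12: 57482440.000.
Minimum at Z-2.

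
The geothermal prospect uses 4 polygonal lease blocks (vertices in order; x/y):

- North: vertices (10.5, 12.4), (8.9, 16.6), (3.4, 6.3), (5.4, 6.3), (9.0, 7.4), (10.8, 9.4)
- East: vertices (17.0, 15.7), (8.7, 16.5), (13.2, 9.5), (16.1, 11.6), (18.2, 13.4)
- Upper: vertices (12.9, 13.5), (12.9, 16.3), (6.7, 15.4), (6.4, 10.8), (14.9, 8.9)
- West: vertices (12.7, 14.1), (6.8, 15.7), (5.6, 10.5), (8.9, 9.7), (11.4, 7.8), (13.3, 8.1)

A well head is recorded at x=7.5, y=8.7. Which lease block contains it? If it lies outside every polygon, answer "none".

Cast a ray rightward from (7.5, 8.7). For each polygon, the edges (by vertex number in listed order) whose endpoints lie on opposite sides of y = 8.7, where each meets that height, and whether that is right or left of the point:
North: 2–3 at x≈4.68 (left), 5–6 at x≈10.17 (right) → 1 crossing.
East: no edge straddles that height → 0 crossings.
Upper: no edge straddles that height → 0 crossings.
West: 4–5 at x≈10.22 (right), 6–1 at x≈13.24 (right) → 2 crossings.
Only North has an odd count, so the point is inside North.

North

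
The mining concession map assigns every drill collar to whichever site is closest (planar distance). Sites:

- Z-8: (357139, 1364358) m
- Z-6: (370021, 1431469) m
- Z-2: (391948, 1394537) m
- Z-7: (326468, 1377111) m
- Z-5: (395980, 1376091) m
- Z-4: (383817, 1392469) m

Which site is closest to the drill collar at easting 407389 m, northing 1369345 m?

Squared distances to each site:
Z-8: 2549932669.000; Z-6: 5255758800.000; Z-2: 873061345.000; Z-7: 6608518997.000; Z-5: 175673797.000; Z-4: 1090358560.000.
Minimum at Z-5.

Z-5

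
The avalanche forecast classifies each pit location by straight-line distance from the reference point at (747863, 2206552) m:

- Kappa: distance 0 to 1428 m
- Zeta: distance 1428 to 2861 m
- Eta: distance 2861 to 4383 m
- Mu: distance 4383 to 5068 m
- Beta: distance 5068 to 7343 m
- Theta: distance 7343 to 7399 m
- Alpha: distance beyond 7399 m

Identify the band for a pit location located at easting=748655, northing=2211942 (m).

Beta

Distance = √((748655−747863)² + (2211942−2206552)²) = √(627264.000 + 29052100.000) = 5447.877 m.
5068 ≤ 5447.877 < 7343 → Beta.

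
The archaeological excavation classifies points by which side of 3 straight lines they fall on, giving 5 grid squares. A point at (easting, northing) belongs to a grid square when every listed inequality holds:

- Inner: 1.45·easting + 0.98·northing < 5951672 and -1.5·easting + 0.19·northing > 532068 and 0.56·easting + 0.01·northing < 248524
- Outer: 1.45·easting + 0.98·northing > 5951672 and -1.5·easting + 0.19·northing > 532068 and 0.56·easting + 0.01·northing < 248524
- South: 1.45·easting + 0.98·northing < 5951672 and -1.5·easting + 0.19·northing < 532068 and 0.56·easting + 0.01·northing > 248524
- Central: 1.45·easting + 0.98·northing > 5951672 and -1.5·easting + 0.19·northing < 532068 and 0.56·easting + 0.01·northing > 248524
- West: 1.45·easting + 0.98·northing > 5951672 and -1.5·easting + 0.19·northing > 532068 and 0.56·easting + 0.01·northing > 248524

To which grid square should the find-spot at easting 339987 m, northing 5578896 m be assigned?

1.45·339987 + 0.98·5578896 = 5960299.230, which is > 5951672
-1.5·339987 + 0.19·5578896 = 550009.740, which is > 532068
0.56·339987 + 0.01·5578896 = 246181.680, which is < 248524
This sign pattern matches Outer.

Outer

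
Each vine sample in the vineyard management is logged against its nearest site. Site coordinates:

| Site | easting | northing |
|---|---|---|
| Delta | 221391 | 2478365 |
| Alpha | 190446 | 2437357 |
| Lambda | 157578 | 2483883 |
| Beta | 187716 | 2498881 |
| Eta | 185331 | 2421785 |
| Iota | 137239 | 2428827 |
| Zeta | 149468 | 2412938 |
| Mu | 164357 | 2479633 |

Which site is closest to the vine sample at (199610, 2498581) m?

Squared distances to each site:
Delta: 883098617.000; Alpha: 3832357072.000; Lambda: 1982720228.000; Beta: 141557236.000; Eta: 6101515457.000; Iota: 8755762157.000; Zeta: 9848943613.000; Mu: 1601800713.000.
Minimum at Beta.

Beta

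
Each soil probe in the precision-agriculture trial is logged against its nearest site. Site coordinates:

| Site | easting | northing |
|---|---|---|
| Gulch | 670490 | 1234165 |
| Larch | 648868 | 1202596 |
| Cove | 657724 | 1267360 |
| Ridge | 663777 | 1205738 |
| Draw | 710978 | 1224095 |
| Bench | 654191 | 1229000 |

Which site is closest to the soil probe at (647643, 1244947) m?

Bench

Squared distances to each site:
Gulch: 638236933.000; Larch: 1795107826.000; Cove: 603969130.000; Ridge: 1797651637.000; Draw: 4446128129.000; Bench: 297183113.000.
Minimum at Bench.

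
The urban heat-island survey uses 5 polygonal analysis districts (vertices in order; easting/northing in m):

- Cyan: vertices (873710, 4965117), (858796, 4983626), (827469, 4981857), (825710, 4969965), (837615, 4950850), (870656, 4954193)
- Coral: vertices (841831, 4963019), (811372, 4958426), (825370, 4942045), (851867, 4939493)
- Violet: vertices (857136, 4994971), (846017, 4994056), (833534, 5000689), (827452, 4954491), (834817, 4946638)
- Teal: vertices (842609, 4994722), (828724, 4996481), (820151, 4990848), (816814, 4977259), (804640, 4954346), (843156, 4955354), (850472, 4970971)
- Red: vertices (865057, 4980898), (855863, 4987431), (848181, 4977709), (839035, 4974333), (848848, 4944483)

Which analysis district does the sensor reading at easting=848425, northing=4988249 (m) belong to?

Violet

Cast a ray rightward from (848425, 4988249). For each polygon, the edges (by vertex number in listed order) whose endpoints lie on opposite sides of northing = 4988249, where each meets that height, and whether that is right or left of the point:
Cyan: no edge straddles that height → 0 crossings.
Coral: no edge straddles that height → 0 crossings.
Violet: 3–4 at easting≈831896.3 (left), 5–1 at easting≈854031.9 (right) → 1 crossing.
Teal: 3–4 at easting≈819512.8 (left), 7–1 at easting≈844751.9 (left) → 0 crossings.
Red: no edge straddles that height → 0 crossings.
Only Violet has an odd count, so the point is inside Violet.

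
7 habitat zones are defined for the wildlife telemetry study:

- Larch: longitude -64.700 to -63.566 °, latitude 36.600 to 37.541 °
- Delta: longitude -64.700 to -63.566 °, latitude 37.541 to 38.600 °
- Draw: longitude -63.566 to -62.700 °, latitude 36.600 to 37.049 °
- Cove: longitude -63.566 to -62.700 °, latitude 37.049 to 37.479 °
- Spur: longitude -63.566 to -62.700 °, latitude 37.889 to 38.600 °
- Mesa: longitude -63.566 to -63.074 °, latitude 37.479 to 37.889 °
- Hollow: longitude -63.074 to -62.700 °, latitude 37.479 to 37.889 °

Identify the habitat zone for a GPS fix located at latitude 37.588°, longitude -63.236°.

Mesa

The point has longitude = -63.236 and latitude = 37.588.
Only Mesa satisfies -63.566 ≤ longitude ≤ -63.074 and 37.479 ≤ latitude ≤ 37.889.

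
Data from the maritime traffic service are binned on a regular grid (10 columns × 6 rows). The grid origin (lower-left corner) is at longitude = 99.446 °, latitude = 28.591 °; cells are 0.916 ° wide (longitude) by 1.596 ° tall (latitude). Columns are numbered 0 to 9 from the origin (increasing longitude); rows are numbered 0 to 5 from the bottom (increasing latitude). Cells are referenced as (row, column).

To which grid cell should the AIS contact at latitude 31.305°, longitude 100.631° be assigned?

Column index: ⌊(100.631 − 99.446) / 0.916⌋ = ⌊1.294⌋ = 1
Row offset from origin: ⌊(31.305 − 28.591) / 1.596⌋ = ⌊1.701⌋ = 1 → row 1

(1, 1)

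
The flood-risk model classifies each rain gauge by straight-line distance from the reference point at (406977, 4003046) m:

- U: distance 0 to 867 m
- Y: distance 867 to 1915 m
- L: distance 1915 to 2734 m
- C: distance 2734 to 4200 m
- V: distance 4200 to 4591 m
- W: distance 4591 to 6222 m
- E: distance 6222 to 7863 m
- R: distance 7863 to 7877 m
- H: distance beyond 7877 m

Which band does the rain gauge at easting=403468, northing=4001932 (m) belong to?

Distance = √((403468−406977)² + (4001932−4003046)²) = √(12313081.000 + 1240996.000) = 3681.586 m.
2734 ≤ 3681.586 < 4200 → C.

C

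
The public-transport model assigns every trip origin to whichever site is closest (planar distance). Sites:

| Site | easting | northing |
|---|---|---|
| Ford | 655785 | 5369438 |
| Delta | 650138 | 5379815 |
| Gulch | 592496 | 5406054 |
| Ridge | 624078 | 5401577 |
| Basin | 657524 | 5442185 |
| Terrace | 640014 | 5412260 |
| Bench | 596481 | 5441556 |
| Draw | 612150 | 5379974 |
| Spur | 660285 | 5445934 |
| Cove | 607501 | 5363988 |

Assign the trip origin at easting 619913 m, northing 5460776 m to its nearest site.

Bench

Squared distances to each site:
Ford: 9629430628.000; Delta: 7468234146.000; Gulch: 3746189173.000; Ridge: 3521868826.000; Basin: 1760212602.000; Terrace: 2757852457.000; Bench: 918467024.000; Draw: 6589227373.000; Spur: 1850183348.000; Cove: 9521974688.000.
Minimum at Bench.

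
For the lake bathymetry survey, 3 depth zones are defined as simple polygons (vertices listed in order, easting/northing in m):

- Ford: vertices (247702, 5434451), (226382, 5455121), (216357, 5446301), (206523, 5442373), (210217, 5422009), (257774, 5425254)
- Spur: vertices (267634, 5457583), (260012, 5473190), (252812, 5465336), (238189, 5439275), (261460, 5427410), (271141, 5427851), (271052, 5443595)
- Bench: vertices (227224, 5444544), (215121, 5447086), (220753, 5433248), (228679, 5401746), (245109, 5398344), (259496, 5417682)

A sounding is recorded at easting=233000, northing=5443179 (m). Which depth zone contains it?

Cast a ray rightward from (233000, 5443179). For each polygon, the edges (by vertex number in listed order) whose endpoints lie on opposite sides of northing = 5443179, where each meets that height, and whether that is right or left of the point:
Ford: 1–2 at easting≈238699.5 (right), 3–4 at easting≈208540.9 (left) → 1 crossing.
Spur: 3–4 at easting≈240379.6 (right), 6–7 at easting≈271054.4 (right) → 2 crossings.
Bench: 2–3 at easting≈216711.1 (left), 6–1 at easting≈228863.9 (left) → 0 crossings.
Only Ford has an odd count, so the point is inside Ford.

Ford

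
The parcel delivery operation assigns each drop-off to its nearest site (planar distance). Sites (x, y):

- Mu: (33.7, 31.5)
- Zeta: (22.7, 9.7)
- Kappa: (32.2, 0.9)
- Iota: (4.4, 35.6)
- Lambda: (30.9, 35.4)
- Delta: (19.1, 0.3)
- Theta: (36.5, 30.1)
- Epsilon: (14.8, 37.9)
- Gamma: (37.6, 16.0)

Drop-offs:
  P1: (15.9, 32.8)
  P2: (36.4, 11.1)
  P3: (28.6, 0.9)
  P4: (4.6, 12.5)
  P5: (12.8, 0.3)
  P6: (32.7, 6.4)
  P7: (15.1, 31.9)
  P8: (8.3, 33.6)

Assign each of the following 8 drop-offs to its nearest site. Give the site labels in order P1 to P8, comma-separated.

Epsilon, Gamma, Kappa, Zeta, Delta, Kappa, Epsilon, Iota

P1 → Epsilon (d²=27.22)
P2 → Gamma (d²=25.45)
P3 → Kappa (d²=12.96)
P4 → Zeta (d²=335.45)
P5 → Delta (d²=39.69)
P6 → Kappa (d²=30.50)
P7 → Epsilon (d²=36.09)
P8 → Iota (d²=19.21)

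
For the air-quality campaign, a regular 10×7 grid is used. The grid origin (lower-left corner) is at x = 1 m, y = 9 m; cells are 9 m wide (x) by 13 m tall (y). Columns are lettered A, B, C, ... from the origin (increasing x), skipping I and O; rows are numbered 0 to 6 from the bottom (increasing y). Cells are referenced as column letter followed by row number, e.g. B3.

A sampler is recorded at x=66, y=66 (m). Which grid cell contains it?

Column index: ⌊(66 − 1) / 9⌋ = ⌊7.222⌋ = 7 → column H
Row offset from origin: ⌊(66 − 9) / 13⌋ = ⌊4.385⌋ = 4 → row 4

H4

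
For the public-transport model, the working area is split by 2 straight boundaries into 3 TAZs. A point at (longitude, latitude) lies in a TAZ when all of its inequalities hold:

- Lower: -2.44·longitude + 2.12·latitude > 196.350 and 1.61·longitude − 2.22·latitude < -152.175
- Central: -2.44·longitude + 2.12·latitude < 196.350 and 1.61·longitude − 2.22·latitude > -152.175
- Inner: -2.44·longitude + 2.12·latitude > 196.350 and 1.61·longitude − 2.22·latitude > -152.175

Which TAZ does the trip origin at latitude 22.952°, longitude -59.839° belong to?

Central

-2.44·-59.839 + 2.12·22.952 = 194.665, which is < 196.350
1.61·-59.839 − 2.22·22.952 = -147.294, which is > -152.175
This sign pattern matches Central.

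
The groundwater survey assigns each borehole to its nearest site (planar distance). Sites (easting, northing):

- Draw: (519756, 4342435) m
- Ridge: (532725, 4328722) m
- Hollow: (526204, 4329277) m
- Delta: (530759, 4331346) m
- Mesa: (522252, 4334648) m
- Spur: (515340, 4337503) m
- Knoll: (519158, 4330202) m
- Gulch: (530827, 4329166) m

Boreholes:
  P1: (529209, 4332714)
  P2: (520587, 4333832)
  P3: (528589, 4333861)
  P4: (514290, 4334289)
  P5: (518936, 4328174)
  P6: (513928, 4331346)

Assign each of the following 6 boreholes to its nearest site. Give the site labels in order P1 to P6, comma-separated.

Delta, Mesa, Delta, Spur, Knoll, Knoll

P1 → Delta (d²=4273924.00)
P2 → Mesa (d²=3438081.00)
P3 → Delta (d²=11034125.00)
P4 → Spur (d²=11432296.00)
P5 → Knoll (d²=4162068.00)
P6 → Knoll (d²=28661636.00)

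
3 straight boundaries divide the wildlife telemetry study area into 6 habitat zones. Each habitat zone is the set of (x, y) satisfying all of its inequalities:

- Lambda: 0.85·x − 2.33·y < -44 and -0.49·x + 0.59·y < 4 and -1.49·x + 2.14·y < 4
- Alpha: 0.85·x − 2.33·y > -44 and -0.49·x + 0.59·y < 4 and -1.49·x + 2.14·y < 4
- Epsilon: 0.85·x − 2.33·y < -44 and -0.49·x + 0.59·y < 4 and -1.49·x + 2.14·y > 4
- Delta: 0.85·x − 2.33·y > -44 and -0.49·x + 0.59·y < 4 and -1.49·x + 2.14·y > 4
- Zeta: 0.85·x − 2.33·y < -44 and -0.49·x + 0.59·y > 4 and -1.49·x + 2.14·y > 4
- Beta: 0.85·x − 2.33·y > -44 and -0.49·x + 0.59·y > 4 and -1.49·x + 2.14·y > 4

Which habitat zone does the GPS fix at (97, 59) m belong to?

0.85·97 − 2.33·59 = -55.020, which is < -44
-0.49·97 + 0.59·59 = -12.720, which is < 4
-1.49·97 + 2.14·59 = -18.270, which is < 4
This sign pattern matches Lambda.

Lambda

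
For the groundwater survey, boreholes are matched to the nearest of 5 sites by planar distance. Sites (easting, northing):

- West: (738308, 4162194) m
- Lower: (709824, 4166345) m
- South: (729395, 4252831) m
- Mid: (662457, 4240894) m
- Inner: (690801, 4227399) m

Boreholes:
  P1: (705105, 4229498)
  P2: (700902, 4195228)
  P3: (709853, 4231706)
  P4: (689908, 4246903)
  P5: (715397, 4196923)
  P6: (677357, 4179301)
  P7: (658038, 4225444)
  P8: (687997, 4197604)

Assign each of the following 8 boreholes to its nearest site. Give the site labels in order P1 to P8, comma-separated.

P1 → Inner (d²=209010217.00)
P2 → Lower (d²=913829773.00)
P3 → Inner (d²=381528953.00)
P4 → Inner (d²=381203465.00)
P5 → Lower (d²=966072413.00)
P6 → Lower (d²=1221964025.00)
P7 → Mid (d²=258230061.00)
P8 → Inner (d²=895604441.00)

Inner, Lower, Inner, Inner, Lower, Lower, Mid, Inner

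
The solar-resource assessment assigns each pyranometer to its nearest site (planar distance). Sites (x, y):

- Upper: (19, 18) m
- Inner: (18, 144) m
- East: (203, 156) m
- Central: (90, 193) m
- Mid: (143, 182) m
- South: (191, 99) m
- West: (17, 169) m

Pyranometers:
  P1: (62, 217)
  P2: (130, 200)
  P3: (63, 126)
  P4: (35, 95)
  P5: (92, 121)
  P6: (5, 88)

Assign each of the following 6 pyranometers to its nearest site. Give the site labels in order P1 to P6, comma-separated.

Central, Mid, Inner, Inner, Central, Inner

P1 → Central (d²=1360.00)
P2 → Mid (d²=493.00)
P3 → Inner (d²=2349.00)
P4 → Inner (d²=2690.00)
P5 → Central (d²=5188.00)
P6 → Inner (d²=3305.00)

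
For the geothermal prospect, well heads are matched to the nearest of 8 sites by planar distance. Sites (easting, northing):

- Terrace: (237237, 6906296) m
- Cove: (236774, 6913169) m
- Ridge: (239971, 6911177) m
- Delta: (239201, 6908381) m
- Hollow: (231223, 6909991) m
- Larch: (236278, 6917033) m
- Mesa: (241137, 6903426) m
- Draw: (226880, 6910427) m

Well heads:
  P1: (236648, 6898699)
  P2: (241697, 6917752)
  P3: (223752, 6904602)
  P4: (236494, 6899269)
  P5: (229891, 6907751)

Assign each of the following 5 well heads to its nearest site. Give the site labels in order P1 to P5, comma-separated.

P1 → Mesa (d²=42495650.00)
P2 → Larch (d²=29882522.00)
P3 → Draw (d²=43715009.00)
P4 → Mesa (d²=38838098.00)
P5 → Hollow (d²=6791824.00)

Mesa, Larch, Draw, Mesa, Hollow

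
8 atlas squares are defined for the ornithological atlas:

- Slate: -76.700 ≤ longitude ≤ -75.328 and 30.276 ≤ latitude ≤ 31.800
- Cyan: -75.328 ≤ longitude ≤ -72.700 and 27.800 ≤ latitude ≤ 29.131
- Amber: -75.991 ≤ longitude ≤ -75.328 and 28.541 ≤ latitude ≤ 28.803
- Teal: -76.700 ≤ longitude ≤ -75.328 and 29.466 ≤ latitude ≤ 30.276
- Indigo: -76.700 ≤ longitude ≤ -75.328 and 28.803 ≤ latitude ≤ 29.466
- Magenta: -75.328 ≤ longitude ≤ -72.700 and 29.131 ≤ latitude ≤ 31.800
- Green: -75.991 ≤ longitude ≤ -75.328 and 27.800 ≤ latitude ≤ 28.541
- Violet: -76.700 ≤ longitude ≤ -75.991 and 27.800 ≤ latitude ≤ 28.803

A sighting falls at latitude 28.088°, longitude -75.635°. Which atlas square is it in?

Green

The point has longitude = -75.635 and latitude = 28.088.
Only Green satisfies -75.991 ≤ longitude ≤ -75.328 and 27.800 ≤ latitude ≤ 28.541.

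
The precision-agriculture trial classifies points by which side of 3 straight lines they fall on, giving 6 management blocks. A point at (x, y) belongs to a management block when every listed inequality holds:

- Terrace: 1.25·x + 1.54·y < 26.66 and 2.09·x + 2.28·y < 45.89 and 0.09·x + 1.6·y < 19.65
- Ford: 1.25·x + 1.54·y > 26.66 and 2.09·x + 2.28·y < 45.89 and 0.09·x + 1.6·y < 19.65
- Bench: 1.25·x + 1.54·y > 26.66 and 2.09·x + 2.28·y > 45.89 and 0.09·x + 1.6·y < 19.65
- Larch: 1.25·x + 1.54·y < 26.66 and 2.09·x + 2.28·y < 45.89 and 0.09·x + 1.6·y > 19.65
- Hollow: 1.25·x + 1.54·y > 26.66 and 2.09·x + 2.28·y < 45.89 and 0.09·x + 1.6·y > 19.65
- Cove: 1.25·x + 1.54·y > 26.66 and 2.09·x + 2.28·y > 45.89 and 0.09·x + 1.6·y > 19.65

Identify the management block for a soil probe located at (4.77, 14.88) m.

Hollow

1.25·4.77 + 1.54·14.88 = 28.878, which is > 26.66
2.09·4.77 + 2.28·14.88 = 43.896, which is < 45.89
0.09·4.77 + 1.6·14.88 = 24.237, which is > 19.65
This sign pattern matches Hollow.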